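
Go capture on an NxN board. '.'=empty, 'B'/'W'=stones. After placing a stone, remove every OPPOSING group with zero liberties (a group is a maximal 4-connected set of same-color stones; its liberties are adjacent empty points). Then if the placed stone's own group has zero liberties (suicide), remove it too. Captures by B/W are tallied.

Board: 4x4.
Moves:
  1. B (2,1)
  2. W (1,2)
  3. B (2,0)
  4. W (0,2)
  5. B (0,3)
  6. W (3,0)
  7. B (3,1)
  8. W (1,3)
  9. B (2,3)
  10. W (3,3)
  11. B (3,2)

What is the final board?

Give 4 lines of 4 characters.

Move 1: B@(2,1) -> caps B=0 W=0
Move 2: W@(1,2) -> caps B=0 W=0
Move 3: B@(2,0) -> caps B=0 W=0
Move 4: W@(0,2) -> caps B=0 W=0
Move 5: B@(0,3) -> caps B=0 W=0
Move 6: W@(3,0) -> caps B=0 W=0
Move 7: B@(3,1) -> caps B=1 W=0
Move 8: W@(1,3) -> caps B=1 W=1
Move 9: B@(2,3) -> caps B=1 W=1
Move 10: W@(3,3) -> caps B=1 W=1
Move 11: B@(3,2) -> caps B=2 W=1

Answer: ..W.
..WW
BB.B
.BB.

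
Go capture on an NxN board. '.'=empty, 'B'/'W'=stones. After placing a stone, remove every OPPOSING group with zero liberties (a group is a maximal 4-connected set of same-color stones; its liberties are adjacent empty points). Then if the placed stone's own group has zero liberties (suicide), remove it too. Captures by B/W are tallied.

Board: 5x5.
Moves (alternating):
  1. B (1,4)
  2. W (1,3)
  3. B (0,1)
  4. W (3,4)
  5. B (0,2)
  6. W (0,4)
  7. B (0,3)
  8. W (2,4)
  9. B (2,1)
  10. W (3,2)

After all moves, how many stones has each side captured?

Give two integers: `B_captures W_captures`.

Answer: 1 0

Derivation:
Move 1: B@(1,4) -> caps B=0 W=0
Move 2: W@(1,3) -> caps B=0 W=0
Move 3: B@(0,1) -> caps B=0 W=0
Move 4: W@(3,4) -> caps B=0 W=0
Move 5: B@(0,2) -> caps B=0 W=0
Move 6: W@(0,4) -> caps B=0 W=0
Move 7: B@(0,3) -> caps B=1 W=0
Move 8: W@(2,4) -> caps B=1 W=0
Move 9: B@(2,1) -> caps B=1 W=0
Move 10: W@(3,2) -> caps B=1 W=0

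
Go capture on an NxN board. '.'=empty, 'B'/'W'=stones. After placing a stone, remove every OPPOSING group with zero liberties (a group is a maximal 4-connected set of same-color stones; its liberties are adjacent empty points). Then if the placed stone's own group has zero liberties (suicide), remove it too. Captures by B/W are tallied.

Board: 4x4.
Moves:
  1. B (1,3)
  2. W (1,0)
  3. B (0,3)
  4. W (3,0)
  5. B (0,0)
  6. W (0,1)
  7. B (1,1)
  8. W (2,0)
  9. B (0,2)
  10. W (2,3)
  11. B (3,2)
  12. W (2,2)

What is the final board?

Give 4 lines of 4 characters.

Answer: .WBB
WB.B
W.WW
W.B.

Derivation:
Move 1: B@(1,3) -> caps B=0 W=0
Move 2: W@(1,0) -> caps B=0 W=0
Move 3: B@(0,3) -> caps B=0 W=0
Move 4: W@(3,0) -> caps B=0 W=0
Move 5: B@(0,0) -> caps B=0 W=0
Move 6: W@(0,1) -> caps B=0 W=1
Move 7: B@(1,1) -> caps B=0 W=1
Move 8: W@(2,0) -> caps B=0 W=1
Move 9: B@(0,2) -> caps B=0 W=1
Move 10: W@(2,3) -> caps B=0 W=1
Move 11: B@(3,2) -> caps B=0 W=1
Move 12: W@(2,2) -> caps B=0 W=1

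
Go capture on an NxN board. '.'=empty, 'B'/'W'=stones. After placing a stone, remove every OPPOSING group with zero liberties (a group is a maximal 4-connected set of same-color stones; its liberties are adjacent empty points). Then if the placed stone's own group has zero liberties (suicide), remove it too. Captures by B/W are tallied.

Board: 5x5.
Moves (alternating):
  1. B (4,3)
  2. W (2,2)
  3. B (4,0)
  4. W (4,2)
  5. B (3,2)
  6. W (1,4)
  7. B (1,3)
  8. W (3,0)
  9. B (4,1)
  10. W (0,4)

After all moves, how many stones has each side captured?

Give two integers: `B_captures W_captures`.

Move 1: B@(4,3) -> caps B=0 W=0
Move 2: W@(2,2) -> caps B=0 W=0
Move 3: B@(4,0) -> caps B=0 W=0
Move 4: W@(4,2) -> caps B=0 W=0
Move 5: B@(3,2) -> caps B=0 W=0
Move 6: W@(1,4) -> caps B=0 W=0
Move 7: B@(1,3) -> caps B=0 W=0
Move 8: W@(3,0) -> caps B=0 W=0
Move 9: B@(4,1) -> caps B=1 W=0
Move 10: W@(0,4) -> caps B=1 W=0

Answer: 1 0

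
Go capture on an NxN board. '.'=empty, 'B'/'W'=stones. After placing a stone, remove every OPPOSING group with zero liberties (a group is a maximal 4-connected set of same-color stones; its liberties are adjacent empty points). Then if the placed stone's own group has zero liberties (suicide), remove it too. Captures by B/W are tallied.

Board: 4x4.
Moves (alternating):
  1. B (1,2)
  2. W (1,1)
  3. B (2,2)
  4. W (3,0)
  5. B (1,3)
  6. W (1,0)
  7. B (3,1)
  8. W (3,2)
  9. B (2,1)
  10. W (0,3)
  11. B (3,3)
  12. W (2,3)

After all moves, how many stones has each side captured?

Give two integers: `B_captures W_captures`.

Answer: 1 0

Derivation:
Move 1: B@(1,2) -> caps B=0 W=0
Move 2: W@(1,1) -> caps B=0 W=0
Move 3: B@(2,2) -> caps B=0 W=0
Move 4: W@(3,0) -> caps B=0 W=0
Move 5: B@(1,3) -> caps B=0 W=0
Move 6: W@(1,0) -> caps B=0 W=0
Move 7: B@(3,1) -> caps B=0 W=0
Move 8: W@(3,2) -> caps B=0 W=0
Move 9: B@(2,1) -> caps B=0 W=0
Move 10: W@(0,3) -> caps B=0 W=0
Move 11: B@(3,3) -> caps B=1 W=0
Move 12: W@(2,3) -> caps B=1 W=0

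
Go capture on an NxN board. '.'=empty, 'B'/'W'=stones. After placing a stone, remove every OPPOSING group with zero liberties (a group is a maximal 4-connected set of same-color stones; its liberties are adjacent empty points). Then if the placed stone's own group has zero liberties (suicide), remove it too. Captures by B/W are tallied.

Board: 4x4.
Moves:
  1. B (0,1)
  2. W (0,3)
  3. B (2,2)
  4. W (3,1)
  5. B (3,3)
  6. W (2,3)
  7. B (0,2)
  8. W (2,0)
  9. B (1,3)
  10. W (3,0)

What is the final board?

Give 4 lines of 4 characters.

Move 1: B@(0,1) -> caps B=0 W=0
Move 2: W@(0,3) -> caps B=0 W=0
Move 3: B@(2,2) -> caps B=0 W=0
Move 4: W@(3,1) -> caps B=0 W=0
Move 5: B@(3,3) -> caps B=0 W=0
Move 6: W@(2,3) -> caps B=0 W=0
Move 7: B@(0,2) -> caps B=0 W=0
Move 8: W@(2,0) -> caps B=0 W=0
Move 9: B@(1,3) -> caps B=2 W=0
Move 10: W@(3,0) -> caps B=2 W=0

Answer: .BB.
...B
W.B.
WW.B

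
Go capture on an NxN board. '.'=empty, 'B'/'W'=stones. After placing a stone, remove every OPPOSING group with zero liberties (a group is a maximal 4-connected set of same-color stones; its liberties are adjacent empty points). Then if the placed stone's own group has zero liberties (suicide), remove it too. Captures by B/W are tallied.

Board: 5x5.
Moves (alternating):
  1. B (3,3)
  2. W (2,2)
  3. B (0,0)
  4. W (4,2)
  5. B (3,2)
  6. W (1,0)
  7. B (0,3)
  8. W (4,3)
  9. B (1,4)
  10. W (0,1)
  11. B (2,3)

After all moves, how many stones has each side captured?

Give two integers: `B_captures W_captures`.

Move 1: B@(3,3) -> caps B=0 W=0
Move 2: W@(2,2) -> caps B=0 W=0
Move 3: B@(0,0) -> caps B=0 W=0
Move 4: W@(4,2) -> caps B=0 W=0
Move 5: B@(3,2) -> caps B=0 W=0
Move 6: W@(1,0) -> caps B=0 W=0
Move 7: B@(0,3) -> caps B=0 W=0
Move 8: W@(4,3) -> caps B=0 W=0
Move 9: B@(1,4) -> caps B=0 W=0
Move 10: W@(0,1) -> caps B=0 W=1
Move 11: B@(2,3) -> caps B=0 W=1

Answer: 0 1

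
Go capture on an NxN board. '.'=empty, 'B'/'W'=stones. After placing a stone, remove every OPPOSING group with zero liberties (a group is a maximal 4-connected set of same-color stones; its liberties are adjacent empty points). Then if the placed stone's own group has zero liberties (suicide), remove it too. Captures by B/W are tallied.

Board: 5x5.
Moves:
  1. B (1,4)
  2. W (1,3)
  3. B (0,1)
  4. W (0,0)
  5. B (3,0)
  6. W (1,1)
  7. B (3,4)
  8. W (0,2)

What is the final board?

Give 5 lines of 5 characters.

Move 1: B@(1,4) -> caps B=0 W=0
Move 2: W@(1,3) -> caps B=0 W=0
Move 3: B@(0,1) -> caps B=0 W=0
Move 4: W@(0,0) -> caps B=0 W=0
Move 5: B@(3,0) -> caps B=0 W=0
Move 6: W@(1,1) -> caps B=0 W=0
Move 7: B@(3,4) -> caps B=0 W=0
Move 8: W@(0,2) -> caps B=0 W=1

Answer: W.W..
.W.WB
.....
B...B
.....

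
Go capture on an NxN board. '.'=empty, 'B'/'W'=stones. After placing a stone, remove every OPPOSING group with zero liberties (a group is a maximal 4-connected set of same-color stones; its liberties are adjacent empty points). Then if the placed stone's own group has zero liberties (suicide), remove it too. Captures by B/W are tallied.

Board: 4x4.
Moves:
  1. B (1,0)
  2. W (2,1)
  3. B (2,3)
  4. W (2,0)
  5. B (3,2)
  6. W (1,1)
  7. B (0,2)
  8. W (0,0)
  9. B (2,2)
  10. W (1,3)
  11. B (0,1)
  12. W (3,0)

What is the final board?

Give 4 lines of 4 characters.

Move 1: B@(1,0) -> caps B=0 W=0
Move 2: W@(2,1) -> caps B=0 W=0
Move 3: B@(2,3) -> caps B=0 W=0
Move 4: W@(2,0) -> caps B=0 W=0
Move 5: B@(3,2) -> caps B=0 W=0
Move 6: W@(1,1) -> caps B=0 W=0
Move 7: B@(0,2) -> caps B=0 W=0
Move 8: W@(0,0) -> caps B=0 W=1
Move 9: B@(2,2) -> caps B=0 W=1
Move 10: W@(1,3) -> caps B=0 W=1
Move 11: B@(0,1) -> caps B=0 W=1
Move 12: W@(3,0) -> caps B=0 W=1

Answer: WBB.
.W.W
WWBB
W.B.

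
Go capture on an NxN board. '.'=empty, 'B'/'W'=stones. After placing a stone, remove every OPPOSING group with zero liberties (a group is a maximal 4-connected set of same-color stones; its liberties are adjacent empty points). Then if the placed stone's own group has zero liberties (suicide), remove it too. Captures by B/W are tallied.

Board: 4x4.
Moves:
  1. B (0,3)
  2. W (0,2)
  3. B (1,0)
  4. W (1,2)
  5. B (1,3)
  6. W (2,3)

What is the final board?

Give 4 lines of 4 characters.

Move 1: B@(0,3) -> caps B=0 W=0
Move 2: W@(0,2) -> caps B=0 W=0
Move 3: B@(1,0) -> caps B=0 W=0
Move 4: W@(1,2) -> caps B=0 W=0
Move 5: B@(1,3) -> caps B=0 W=0
Move 6: W@(2,3) -> caps B=0 W=2

Answer: ..W.
B.W.
...W
....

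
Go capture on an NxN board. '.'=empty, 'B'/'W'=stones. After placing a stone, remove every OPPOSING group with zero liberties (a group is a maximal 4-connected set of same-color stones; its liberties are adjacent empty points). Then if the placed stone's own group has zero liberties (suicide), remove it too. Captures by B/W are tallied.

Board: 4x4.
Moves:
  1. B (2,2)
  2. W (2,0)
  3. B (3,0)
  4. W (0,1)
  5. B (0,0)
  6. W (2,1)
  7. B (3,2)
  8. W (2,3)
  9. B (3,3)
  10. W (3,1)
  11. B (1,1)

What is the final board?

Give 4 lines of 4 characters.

Move 1: B@(2,2) -> caps B=0 W=0
Move 2: W@(2,0) -> caps B=0 W=0
Move 3: B@(3,0) -> caps B=0 W=0
Move 4: W@(0,1) -> caps B=0 W=0
Move 5: B@(0,0) -> caps B=0 W=0
Move 6: W@(2,1) -> caps B=0 W=0
Move 7: B@(3,2) -> caps B=0 W=0
Move 8: W@(2,3) -> caps B=0 W=0
Move 9: B@(3,3) -> caps B=0 W=0
Move 10: W@(3,1) -> caps B=0 W=1
Move 11: B@(1,1) -> caps B=0 W=1

Answer: BW..
.B..
WWBW
.WBB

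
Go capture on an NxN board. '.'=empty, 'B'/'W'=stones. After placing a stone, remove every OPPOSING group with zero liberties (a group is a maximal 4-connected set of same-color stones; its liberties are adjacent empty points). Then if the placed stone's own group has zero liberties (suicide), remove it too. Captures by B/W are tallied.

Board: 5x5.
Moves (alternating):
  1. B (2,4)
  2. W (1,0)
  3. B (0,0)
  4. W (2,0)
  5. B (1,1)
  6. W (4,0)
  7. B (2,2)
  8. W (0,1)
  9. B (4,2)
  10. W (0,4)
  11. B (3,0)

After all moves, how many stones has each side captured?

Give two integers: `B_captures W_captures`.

Move 1: B@(2,4) -> caps B=0 W=0
Move 2: W@(1,0) -> caps B=0 W=0
Move 3: B@(0,0) -> caps B=0 W=0
Move 4: W@(2,0) -> caps B=0 W=0
Move 5: B@(1,1) -> caps B=0 W=0
Move 6: W@(4,0) -> caps B=0 W=0
Move 7: B@(2,2) -> caps B=0 W=0
Move 8: W@(0,1) -> caps B=0 W=1
Move 9: B@(4,2) -> caps B=0 W=1
Move 10: W@(0,4) -> caps B=0 W=1
Move 11: B@(3,0) -> caps B=0 W=1

Answer: 0 1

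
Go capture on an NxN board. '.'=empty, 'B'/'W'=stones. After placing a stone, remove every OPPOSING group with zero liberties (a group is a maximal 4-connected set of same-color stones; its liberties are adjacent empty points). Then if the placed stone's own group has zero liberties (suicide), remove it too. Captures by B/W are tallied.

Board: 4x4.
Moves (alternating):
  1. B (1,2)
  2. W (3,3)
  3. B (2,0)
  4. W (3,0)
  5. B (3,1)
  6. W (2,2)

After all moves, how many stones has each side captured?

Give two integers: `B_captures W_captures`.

Move 1: B@(1,2) -> caps B=0 W=0
Move 2: W@(3,3) -> caps B=0 W=0
Move 3: B@(2,0) -> caps B=0 W=0
Move 4: W@(3,0) -> caps B=0 W=0
Move 5: B@(3,1) -> caps B=1 W=0
Move 6: W@(2,2) -> caps B=1 W=0

Answer: 1 0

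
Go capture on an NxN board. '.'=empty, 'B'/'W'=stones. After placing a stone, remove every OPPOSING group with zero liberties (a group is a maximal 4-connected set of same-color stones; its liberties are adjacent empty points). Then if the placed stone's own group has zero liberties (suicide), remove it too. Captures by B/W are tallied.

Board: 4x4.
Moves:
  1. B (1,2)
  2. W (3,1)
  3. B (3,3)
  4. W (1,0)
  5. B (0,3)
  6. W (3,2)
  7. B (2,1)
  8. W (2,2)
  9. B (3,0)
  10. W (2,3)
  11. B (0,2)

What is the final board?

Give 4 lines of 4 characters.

Answer: ..BB
W.B.
.BWW
BWW.

Derivation:
Move 1: B@(1,2) -> caps B=0 W=0
Move 2: W@(3,1) -> caps B=0 W=0
Move 3: B@(3,3) -> caps B=0 W=0
Move 4: W@(1,0) -> caps B=0 W=0
Move 5: B@(0,3) -> caps B=0 W=0
Move 6: W@(3,2) -> caps B=0 W=0
Move 7: B@(2,1) -> caps B=0 W=0
Move 8: W@(2,2) -> caps B=0 W=0
Move 9: B@(3,0) -> caps B=0 W=0
Move 10: W@(2,3) -> caps B=0 W=1
Move 11: B@(0,2) -> caps B=0 W=1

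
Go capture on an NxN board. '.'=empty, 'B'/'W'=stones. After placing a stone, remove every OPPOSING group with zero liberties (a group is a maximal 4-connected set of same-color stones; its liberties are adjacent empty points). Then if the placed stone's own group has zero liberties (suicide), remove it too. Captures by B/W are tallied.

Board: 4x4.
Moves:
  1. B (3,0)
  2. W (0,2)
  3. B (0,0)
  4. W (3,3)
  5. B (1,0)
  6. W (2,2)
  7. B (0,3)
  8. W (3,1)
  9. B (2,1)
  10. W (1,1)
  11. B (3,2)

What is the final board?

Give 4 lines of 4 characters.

Answer: B.WB
BW..
.BW.
B.BW

Derivation:
Move 1: B@(3,0) -> caps B=0 W=0
Move 2: W@(0,2) -> caps B=0 W=0
Move 3: B@(0,0) -> caps B=0 W=0
Move 4: W@(3,3) -> caps B=0 W=0
Move 5: B@(1,0) -> caps B=0 W=0
Move 6: W@(2,2) -> caps B=0 W=0
Move 7: B@(0,3) -> caps B=0 W=0
Move 8: W@(3,1) -> caps B=0 W=0
Move 9: B@(2,1) -> caps B=0 W=0
Move 10: W@(1,1) -> caps B=0 W=0
Move 11: B@(3,2) -> caps B=1 W=0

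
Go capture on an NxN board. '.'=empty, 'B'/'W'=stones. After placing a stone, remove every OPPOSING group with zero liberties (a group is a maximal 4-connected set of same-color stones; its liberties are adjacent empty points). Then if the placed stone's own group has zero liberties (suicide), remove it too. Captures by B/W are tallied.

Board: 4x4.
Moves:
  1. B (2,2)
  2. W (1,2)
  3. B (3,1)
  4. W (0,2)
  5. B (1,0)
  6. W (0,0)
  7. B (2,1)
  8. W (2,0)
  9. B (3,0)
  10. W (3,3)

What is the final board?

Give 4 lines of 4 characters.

Answer: W.W.
B.W.
.BB.
BB.W

Derivation:
Move 1: B@(2,2) -> caps B=0 W=0
Move 2: W@(1,2) -> caps B=0 W=0
Move 3: B@(3,1) -> caps B=0 W=0
Move 4: W@(0,2) -> caps B=0 W=0
Move 5: B@(1,0) -> caps B=0 W=0
Move 6: W@(0,0) -> caps B=0 W=0
Move 7: B@(2,1) -> caps B=0 W=0
Move 8: W@(2,0) -> caps B=0 W=0
Move 9: B@(3,0) -> caps B=1 W=0
Move 10: W@(3,3) -> caps B=1 W=0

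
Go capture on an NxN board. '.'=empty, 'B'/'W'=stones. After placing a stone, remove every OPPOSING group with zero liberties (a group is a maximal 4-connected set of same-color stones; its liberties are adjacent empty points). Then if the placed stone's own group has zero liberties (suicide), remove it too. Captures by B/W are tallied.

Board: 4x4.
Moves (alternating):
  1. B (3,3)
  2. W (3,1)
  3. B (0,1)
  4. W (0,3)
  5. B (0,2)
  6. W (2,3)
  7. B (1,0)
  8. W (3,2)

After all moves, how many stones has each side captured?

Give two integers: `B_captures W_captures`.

Move 1: B@(3,3) -> caps B=0 W=0
Move 2: W@(3,1) -> caps B=0 W=0
Move 3: B@(0,1) -> caps B=0 W=0
Move 4: W@(0,3) -> caps B=0 W=0
Move 5: B@(0,2) -> caps B=0 W=0
Move 6: W@(2,3) -> caps B=0 W=0
Move 7: B@(1,0) -> caps B=0 W=0
Move 8: W@(3,2) -> caps B=0 W=1

Answer: 0 1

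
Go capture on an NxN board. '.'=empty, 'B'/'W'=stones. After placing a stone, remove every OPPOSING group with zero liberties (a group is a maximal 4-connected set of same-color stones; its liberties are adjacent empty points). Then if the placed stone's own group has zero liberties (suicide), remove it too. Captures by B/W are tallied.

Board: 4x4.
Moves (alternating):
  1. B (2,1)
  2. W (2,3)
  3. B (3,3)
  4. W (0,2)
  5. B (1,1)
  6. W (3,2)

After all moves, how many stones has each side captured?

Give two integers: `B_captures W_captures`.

Move 1: B@(2,1) -> caps B=0 W=0
Move 2: W@(2,3) -> caps B=0 W=0
Move 3: B@(3,3) -> caps B=0 W=0
Move 4: W@(0,2) -> caps B=0 W=0
Move 5: B@(1,1) -> caps B=0 W=0
Move 6: W@(3,2) -> caps B=0 W=1

Answer: 0 1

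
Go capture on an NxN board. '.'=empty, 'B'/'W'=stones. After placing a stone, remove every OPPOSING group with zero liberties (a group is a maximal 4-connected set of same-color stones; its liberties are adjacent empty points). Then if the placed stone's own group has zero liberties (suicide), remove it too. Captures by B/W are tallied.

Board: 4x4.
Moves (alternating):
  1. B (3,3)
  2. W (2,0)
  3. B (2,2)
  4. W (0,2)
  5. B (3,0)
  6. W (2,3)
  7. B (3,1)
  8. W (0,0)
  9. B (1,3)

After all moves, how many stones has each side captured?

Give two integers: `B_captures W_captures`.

Answer: 1 0

Derivation:
Move 1: B@(3,3) -> caps B=0 W=0
Move 2: W@(2,0) -> caps B=0 W=0
Move 3: B@(2,2) -> caps B=0 W=0
Move 4: W@(0,2) -> caps B=0 W=0
Move 5: B@(3,0) -> caps B=0 W=0
Move 6: W@(2,3) -> caps B=0 W=0
Move 7: B@(3,1) -> caps B=0 W=0
Move 8: W@(0,0) -> caps B=0 W=0
Move 9: B@(1,3) -> caps B=1 W=0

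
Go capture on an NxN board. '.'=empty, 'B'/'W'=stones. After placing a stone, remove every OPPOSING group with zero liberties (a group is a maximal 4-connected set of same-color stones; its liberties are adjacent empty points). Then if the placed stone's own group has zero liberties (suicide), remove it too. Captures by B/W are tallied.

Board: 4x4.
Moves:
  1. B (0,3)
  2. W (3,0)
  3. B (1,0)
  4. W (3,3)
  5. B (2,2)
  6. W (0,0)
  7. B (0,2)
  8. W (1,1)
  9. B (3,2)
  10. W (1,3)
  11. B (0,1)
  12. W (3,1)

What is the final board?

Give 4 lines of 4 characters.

Answer: .BBB
BW.W
..B.
WWBW

Derivation:
Move 1: B@(0,3) -> caps B=0 W=0
Move 2: W@(3,0) -> caps B=0 W=0
Move 3: B@(1,0) -> caps B=0 W=0
Move 4: W@(3,3) -> caps B=0 W=0
Move 5: B@(2,2) -> caps B=0 W=0
Move 6: W@(0,0) -> caps B=0 W=0
Move 7: B@(0,2) -> caps B=0 W=0
Move 8: W@(1,1) -> caps B=0 W=0
Move 9: B@(3,2) -> caps B=0 W=0
Move 10: W@(1,3) -> caps B=0 W=0
Move 11: B@(0,1) -> caps B=1 W=0
Move 12: W@(3,1) -> caps B=1 W=0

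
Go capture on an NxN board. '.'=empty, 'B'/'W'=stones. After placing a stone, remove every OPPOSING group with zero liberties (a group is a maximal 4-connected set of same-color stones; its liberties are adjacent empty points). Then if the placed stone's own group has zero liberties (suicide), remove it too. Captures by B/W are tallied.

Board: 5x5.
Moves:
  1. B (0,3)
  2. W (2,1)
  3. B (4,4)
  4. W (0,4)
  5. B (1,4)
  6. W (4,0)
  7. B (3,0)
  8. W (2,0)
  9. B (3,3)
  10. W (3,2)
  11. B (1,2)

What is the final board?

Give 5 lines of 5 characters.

Answer: ...B.
..B.B
WW...
B.WB.
W...B

Derivation:
Move 1: B@(0,3) -> caps B=0 W=0
Move 2: W@(2,1) -> caps B=0 W=0
Move 3: B@(4,4) -> caps B=0 W=0
Move 4: W@(0,4) -> caps B=0 W=0
Move 5: B@(1,4) -> caps B=1 W=0
Move 6: W@(4,0) -> caps B=1 W=0
Move 7: B@(3,0) -> caps B=1 W=0
Move 8: W@(2,0) -> caps B=1 W=0
Move 9: B@(3,3) -> caps B=1 W=0
Move 10: W@(3,2) -> caps B=1 W=0
Move 11: B@(1,2) -> caps B=1 W=0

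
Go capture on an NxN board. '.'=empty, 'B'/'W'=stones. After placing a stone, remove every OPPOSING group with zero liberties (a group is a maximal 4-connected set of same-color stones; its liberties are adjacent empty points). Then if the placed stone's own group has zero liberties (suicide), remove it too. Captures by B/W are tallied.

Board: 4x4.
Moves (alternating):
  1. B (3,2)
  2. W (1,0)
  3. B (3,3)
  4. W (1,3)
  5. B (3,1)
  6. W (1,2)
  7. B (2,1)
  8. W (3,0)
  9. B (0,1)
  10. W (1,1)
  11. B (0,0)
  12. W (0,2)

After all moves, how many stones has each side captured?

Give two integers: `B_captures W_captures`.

Answer: 0 2

Derivation:
Move 1: B@(3,2) -> caps B=0 W=0
Move 2: W@(1,0) -> caps B=0 W=0
Move 3: B@(3,3) -> caps B=0 W=0
Move 4: W@(1,3) -> caps B=0 W=0
Move 5: B@(3,1) -> caps B=0 W=0
Move 6: W@(1,2) -> caps B=0 W=0
Move 7: B@(2,1) -> caps B=0 W=0
Move 8: W@(3,0) -> caps B=0 W=0
Move 9: B@(0,1) -> caps B=0 W=0
Move 10: W@(1,1) -> caps B=0 W=0
Move 11: B@(0,0) -> caps B=0 W=0
Move 12: W@(0,2) -> caps B=0 W=2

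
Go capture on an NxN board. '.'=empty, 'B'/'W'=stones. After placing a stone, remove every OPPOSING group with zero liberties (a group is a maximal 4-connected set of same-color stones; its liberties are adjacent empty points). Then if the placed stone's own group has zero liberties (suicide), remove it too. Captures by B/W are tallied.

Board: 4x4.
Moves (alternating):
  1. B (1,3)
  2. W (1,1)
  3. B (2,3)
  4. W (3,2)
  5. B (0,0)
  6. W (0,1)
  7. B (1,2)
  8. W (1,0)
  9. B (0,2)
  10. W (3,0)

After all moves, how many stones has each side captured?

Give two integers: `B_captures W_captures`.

Answer: 0 1

Derivation:
Move 1: B@(1,3) -> caps B=0 W=0
Move 2: W@(1,1) -> caps B=0 W=0
Move 3: B@(2,3) -> caps B=0 W=0
Move 4: W@(3,2) -> caps B=0 W=0
Move 5: B@(0,0) -> caps B=0 W=0
Move 6: W@(0,1) -> caps B=0 W=0
Move 7: B@(1,2) -> caps B=0 W=0
Move 8: W@(1,0) -> caps B=0 W=1
Move 9: B@(0,2) -> caps B=0 W=1
Move 10: W@(3,0) -> caps B=0 W=1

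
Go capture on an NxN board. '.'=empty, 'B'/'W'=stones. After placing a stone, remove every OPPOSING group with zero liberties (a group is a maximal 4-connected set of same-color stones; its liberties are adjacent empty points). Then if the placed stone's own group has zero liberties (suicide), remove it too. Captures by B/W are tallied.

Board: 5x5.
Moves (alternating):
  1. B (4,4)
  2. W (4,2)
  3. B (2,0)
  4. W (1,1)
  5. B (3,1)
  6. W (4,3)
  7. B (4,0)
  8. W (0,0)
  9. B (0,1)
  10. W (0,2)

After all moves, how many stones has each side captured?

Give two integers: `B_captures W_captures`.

Move 1: B@(4,4) -> caps B=0 W=0
Move 2: W@(4,2) -> caps B=0 W=0
Move 3: B@(2,0) -> caps B=0 W=0
Move 4: W@(1,1) -> caps B=0 W=0
Move 5: B@(3,1) -> caps B=0 W=0
Move 6: W@(4,3) -> caps B=0 W=0
Move 7: B@(4,0) -> caps B=0 W=0
Move 8: W@(0,0) -> caps B=0 W=0
Move 9: B@(0,1) -> caps B=0 W=0
Move 10: W@(0,2) -> caps B=0 W=1

Answer: 0 1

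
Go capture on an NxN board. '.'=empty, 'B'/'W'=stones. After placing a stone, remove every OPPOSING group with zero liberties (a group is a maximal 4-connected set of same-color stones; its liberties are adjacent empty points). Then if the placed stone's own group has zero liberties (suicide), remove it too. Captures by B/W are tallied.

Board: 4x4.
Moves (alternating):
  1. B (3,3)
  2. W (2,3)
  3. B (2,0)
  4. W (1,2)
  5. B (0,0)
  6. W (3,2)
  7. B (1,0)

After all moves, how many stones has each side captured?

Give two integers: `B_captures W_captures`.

Move 1: B@(3,3) -> caps B=0 W=0
Move 2: W@(2,3) -> caps B=0 W=0
Move 3: B@(2,0) -> caps B=0 W=0
Move 4: W@(1,2) -> caps B=0 W=0
Move 5: B@(0,0) -> caps B=0 W=0
Move 6: W@(3,2) -> caps B=0 W=1
Move 7: B@(1,0) -> caps B=0 W=1

Answer: 0 1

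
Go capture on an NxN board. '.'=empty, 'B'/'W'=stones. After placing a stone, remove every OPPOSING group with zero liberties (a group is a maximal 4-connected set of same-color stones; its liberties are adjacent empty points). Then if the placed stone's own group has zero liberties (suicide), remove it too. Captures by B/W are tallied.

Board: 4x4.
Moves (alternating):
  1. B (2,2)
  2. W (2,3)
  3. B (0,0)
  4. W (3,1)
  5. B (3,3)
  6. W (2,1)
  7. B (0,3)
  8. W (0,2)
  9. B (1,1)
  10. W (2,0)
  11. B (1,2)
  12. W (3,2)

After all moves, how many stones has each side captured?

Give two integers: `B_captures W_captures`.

Move 1: B@(2,2) -> caps B=0 W=0
Move 2: W@(2,3) -> caps B=0 W=0
Move 3: B@(0,0) -> caps B=0 W=0
Move 4: W@(3,1) -> caps B=0 W=0
Move 5: B@(3,3) -> caps B=0 W=0
Move 6: W@(2,1) -> caps B=0 W=0
Move 7: B@(0,3) -> caps B=0 W=0
Move 8: W@(0,2) -> caps B=0 W=0
Move 9: B@(1,1) -> caps B=0 W=0
Move 10: W@(2,0) -> caps B=0 W=0
Move 11: B@(1,2) -> caps B=0 W=0
Move 12: W@(3,2) -> caps B=0 W=1

Answer: 0 1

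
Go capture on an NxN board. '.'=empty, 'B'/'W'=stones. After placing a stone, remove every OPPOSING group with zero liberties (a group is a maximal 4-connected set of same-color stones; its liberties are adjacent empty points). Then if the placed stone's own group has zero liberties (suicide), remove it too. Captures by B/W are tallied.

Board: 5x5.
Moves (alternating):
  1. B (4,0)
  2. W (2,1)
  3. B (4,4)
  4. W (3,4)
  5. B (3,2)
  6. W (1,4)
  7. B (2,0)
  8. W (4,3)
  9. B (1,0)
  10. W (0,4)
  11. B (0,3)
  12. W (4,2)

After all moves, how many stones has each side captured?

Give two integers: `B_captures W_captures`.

Answer: 0 1

Derivation:
Move 1: B@(4,0) -> caps B=0 W=0
Move 2: W@(2,1) -> caps B=0 W=0
Move 3: B@(4,4) -> caps B=0 W=0
Move 4: W@(3,4) -> caps B=0 W=0
Move 5: B@(3,2) -> caps B=0 W=0
Move 6: W@(1,4) -> caps B=0 W=0
Move 7: B@(2,0) -> caps B=0 W=0
Move 8: W@(4,3) -> caps B=0 W=1
Move 9: B@(1,0) -> caps B=0 W=1
Move 10: W@(0,4) -> caps B=0 W=1
Move 11: B@(0,3) -> caps B=0 W=1
Move 12: W@(4,2) -> caps B=0 W=1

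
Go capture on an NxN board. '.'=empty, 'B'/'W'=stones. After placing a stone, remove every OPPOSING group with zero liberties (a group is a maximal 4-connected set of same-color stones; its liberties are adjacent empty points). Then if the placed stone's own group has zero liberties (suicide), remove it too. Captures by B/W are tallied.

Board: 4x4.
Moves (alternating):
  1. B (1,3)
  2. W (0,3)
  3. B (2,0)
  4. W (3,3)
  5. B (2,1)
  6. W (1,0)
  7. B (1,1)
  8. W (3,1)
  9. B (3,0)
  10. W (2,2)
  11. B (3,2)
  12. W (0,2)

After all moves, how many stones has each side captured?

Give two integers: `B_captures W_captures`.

Move 1: B@(1,3) -> caps B=0 W=0
Move 2: W@(0,3) -> caps B=0 W=0
Move 3: B@(2,0) -> caps B=0 W=0
Move 4: W@(3,3) -> caps B=0 W=0
Move 5: B@(2,1) -> caps B=0 W=0
Move 6: W@(1,0) -> caps B=0 W=0
Move 7: B@(1,1) -> caps B=0 W=0
Move 8: W@(3,1) -> caps B=0 W=0
Move 9: B@(3,0) -> caps B=0 W=0
Move 10: W@(2,2) -> caps B=0 W=0
Move 11: B@(3,2) -> caps B=1 W=0
Move 12: W@(0,2) -> caps B=1 W=0

Answer: 1 0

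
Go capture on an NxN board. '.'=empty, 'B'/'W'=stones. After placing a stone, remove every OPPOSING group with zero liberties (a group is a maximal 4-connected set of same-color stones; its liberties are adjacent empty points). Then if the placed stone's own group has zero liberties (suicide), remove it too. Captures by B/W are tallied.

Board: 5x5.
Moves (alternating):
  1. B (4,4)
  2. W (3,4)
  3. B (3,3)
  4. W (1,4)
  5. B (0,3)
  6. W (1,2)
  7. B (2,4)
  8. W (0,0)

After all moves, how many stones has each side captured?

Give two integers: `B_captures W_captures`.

Answer: 1 0

Derivation:
Move 1: B@(4,4) -> caps B=0 W=0
Move 2: W@(3,4) -> caps B=0 W=0
Move 3: B@(3,3) -> caps B=0 W=0
Move 4: W@(1,4) -> caps B=0 W=0
Move 5: B@(0,3) -> caps B=0 W=0
Move 6: W@(1,2) -> caps B=0 W=0
Move 7: B@(2,4) -> caps B=1 W=0
Move 8: W@(0,0) -> caps B=1 W=0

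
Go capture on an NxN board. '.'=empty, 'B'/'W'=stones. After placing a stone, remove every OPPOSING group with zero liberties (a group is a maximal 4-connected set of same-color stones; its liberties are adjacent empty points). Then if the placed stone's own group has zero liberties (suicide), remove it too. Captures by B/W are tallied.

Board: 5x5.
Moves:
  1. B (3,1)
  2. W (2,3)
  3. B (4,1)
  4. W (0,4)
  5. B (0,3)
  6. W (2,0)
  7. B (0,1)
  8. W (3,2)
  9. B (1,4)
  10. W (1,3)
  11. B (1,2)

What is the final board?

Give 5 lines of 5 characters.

Answer: .B.B.
..BWB
W..W.
.BW..
.B...

Derivation:
Move 1: B@(3,1) -> caps B=0 W=0
Move 2: W@(2,3) -> caps B=0 W=0
Move 3: B@(4,1) -> caps B=0 W=0
Move 4: W@(0,4) -> caps B=0 W=0
Move 5: B@(0,3) -> caps B=0 W=0
Move 6: W@(2,0) -> caps B=0 W=0
Move 7: B@(0,1) -> caps B=0 W=0
Move 8: W@(3,2) -> caps B=0 W=0
Move 9: B@(1,4) -> caps B=1 W=0
Move 10: W@(1,3) -> caps B=1 W=0
Move 11: B@(1,2) -> caps B=1 W=0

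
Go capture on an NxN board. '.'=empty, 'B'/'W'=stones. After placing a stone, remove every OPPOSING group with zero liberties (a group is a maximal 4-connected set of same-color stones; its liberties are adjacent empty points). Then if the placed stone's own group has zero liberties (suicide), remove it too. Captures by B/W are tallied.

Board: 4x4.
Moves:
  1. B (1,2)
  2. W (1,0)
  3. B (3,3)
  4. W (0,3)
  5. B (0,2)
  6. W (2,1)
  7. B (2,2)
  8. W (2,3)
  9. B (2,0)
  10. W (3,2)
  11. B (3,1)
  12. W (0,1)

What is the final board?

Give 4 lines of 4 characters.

Answer: .WBW
W.B.
BWBW
.BW.

Derivation:
Move 1: B@(1,2) -> caps B=0 W=0
Move 2: W@(1,0) -> caps B=0 W=0
Move 3: B@(3,3) -> caps B=0 W=0
Move 4: W@(0,3) -> caps B=0 W=0
Move 5: B@(0,2) -> caps B=0 W=0
Move 6: W@(2,1) -> caps B=0 W=0
Move 7: B@(2,2) -> caps B=0 W=0
Move 8: W@(2,3) -> caps B=0 W=0
Move 9: B@(2,0) -> caps B=0 W=0
Move 10: W@(3,2) -> caps B=0 W=1
Move 11: B@(3,1) -> caps B=0 W=1
Move 12: W@(0,1) -> caps B=0 W=1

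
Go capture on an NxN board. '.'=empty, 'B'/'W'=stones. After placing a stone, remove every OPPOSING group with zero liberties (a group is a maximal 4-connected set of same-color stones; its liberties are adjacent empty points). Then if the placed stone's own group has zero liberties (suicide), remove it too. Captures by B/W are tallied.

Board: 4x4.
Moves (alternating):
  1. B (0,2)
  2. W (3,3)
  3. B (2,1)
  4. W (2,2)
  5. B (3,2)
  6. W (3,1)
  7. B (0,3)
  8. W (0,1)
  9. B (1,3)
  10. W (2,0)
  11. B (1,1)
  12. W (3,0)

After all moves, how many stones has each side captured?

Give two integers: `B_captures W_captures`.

Move 1: B@(0,2) -> caps B=0 W=0
Move 2: W@(3,3) -> caps B=0 W=0
Move 3: B@(2,1) -> caps B=0 W=0
Move 4: W@(2,2) -> caps B=0 W=0
Move 5: B@(3,2) -> caps B=0 W=0
Move 6: W@(3,1) -> caps B=0 W=1
Move 7: B@(0,3) -> caps B=0 W=1
Move 8: W@(0,1) -> caps B=0 W=1
Move 9: B@(1,3) -> caps B=0 W=1
Move 10: W@(2,0) -> caps B=0 W=1
Move 11: B@(1,1) -> caps B=0 W=1
Move 12: W@(3,0) -> caps B=0 W=1

Answer: 0 1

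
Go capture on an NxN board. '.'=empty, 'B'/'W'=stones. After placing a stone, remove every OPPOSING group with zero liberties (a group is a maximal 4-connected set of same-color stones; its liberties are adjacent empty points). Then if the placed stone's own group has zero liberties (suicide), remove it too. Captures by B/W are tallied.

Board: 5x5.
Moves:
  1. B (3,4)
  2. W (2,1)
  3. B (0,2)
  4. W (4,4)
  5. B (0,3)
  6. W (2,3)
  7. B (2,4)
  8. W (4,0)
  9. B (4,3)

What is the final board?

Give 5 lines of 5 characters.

Answer: ..BB.
.....
.W.WB
....B
W..B.

Derivation:
Move 1: B@(3,4) -> caps B=0 W=0
Move 2: W@(2,1) -> caps B=0 W=0
Move 3: B@(0,2) -> caps B=0 W=0
Move 4: W@(4,4) -> caps B=0 W=0
Move 5: B@(0,3) -> caps B=0 W=0
Move 6: W@(2,3) -> caps B=0 W=0
Move 7: B@(2,4) -> caps B=0 W=0
Move 8: W@(4,0) -> caps B=0 W=0
Move 9: B@(4,3) -> caps B=1 W=0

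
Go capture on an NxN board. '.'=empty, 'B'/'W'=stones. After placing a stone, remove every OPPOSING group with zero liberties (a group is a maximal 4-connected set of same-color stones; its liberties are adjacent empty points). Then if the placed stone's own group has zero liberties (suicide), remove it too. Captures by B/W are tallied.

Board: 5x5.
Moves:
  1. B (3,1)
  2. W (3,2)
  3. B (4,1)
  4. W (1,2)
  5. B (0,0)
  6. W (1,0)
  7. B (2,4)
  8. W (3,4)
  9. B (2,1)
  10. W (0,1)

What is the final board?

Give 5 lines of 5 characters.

Answer: .W...
W.W..
.B..B
.BW.W
.B...

Derivation:
Move 1: B@(3,1) -> caps B=0 W=0
Move 2: W@(3,2) -> caps B=0 W=0
Move 3: B@(4,1) -> caps B=0 W=0
Move 4: W@(1,2) -> caps B=0 W=0
Move 5: B@(0,0) -> caps B=0 W=0
Move 6: W@(1,0) -> caps B=0 W=0
Move 7: B@(2,4) -> caps B=0 W=0
Move 8: W@(3,4) -> caps B=0 W=0
Move 9: B@(2,1) -> caps B=0 W=0
Move 10: W@(0,1) -> caps B=0 W=1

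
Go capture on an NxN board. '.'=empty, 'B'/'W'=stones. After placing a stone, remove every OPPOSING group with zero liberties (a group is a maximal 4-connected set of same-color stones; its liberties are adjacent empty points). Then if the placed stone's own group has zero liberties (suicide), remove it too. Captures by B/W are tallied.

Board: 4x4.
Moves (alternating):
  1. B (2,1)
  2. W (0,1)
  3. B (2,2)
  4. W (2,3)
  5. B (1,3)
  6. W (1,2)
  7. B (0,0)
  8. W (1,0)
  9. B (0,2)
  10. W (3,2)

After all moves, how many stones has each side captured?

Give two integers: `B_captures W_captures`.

Answer: 0 1

Derivation:
Move 1: B@(2,1) -> caps B=0 W=0
Move 2: W@(0,1) -> caps B=0 W=0
Move 3: B@(2,2) -> caps B=0 W=0
Move 4: W@(2,3) -> caps B=0 W=0
Move 5: B@(1,3) -> caps B=0 W=0
Move 6: W@(1,2) -> caps B=0 W=0
Move 7: B@(0,0) -> caps B=0 W=0
Move 8: W@(1,0) -> caps B=0 W=1
Move 9: B@(0,2) -> caps B=0 W=1
Move 10: W@(3,2) -> caps B=0 W=1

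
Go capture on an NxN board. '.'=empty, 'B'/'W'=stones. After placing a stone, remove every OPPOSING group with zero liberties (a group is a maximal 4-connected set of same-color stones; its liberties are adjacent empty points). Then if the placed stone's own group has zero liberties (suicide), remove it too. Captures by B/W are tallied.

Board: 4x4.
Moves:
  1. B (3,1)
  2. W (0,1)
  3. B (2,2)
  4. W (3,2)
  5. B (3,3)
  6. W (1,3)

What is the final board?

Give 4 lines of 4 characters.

Move 1: B@(3,1) -> caps B=0 W=0
Move 2: W@(0,1) -> caps B=0 W=0
Move 3: B@(2,2) -> caps B=0 W=0
Move 4: W@(3,2) -> caps B=0 W=0
Move 5: B@(3,3) -> caps B=1 W=0
Move 6: W@(1,3) -> caps B=1 W=0

Answer: .W..
...W
..B.
.B.B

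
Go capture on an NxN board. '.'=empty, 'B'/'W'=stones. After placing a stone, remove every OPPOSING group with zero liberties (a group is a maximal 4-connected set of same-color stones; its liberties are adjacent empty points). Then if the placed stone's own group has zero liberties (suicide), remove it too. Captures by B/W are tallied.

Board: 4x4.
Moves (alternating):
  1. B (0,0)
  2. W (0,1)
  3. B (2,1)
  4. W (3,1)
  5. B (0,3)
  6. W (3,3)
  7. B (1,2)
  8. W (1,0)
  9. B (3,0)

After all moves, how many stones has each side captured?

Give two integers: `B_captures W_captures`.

Move 1: B@(0,0) -> caps B=0 W=0
Move 2: W@(0,1) -> caps B=0 W=0
Move 3: B@(2,1) -> caps B=0 W=0
Move 4: W@(3,1) -> caps B=0 W=0
Move 5: B@(0,3) -> caps B=0 W=0
Move 6: W@(3,3) -> caps B=0 W=0
Move 7: B@(1,2) -> caps B=0 W=0
Move 8: W@(1,0) -> caps B=0 W=1
Move 9: B@(3,0) -> caps B=0 W=1

Answer: 0 1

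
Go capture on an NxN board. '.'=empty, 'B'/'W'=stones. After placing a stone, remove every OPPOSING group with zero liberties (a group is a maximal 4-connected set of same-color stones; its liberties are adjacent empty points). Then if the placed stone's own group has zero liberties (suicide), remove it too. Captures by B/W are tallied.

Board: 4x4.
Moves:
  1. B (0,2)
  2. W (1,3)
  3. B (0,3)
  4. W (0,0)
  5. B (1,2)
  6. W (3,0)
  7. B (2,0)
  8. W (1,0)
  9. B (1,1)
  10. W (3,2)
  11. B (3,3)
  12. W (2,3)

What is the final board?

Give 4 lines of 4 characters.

Answer: W.BB
WBBW
B..W
W.W.

Derivation:
Move 1: B@(0,2) -> caps B=0 W=0
Move 2: W@(1,3) -> caps B=0 W=0
Move 3: B@(0,3) -> caps B=0 W=0
Move 4: W@(0,0) -> caps B=0 W=0
Move 5: B@(1,2) -> caps B=0 W=0
Move 6: W@(3,0) -> caps B=0 W=0
Move 7: B@(2,0) -> caps B=0 W=0
Move 8: W@(1,0) -> caps B=0 W=0
Move 9: B@(1,1) -> caps B=0 W=0
Move 10: W@(3,2) -> caps B=0 W=0
Move 11: B@(3,3) -> caps B=0 W=0
Move 12: W@(2,3) -> caps B=0 W=1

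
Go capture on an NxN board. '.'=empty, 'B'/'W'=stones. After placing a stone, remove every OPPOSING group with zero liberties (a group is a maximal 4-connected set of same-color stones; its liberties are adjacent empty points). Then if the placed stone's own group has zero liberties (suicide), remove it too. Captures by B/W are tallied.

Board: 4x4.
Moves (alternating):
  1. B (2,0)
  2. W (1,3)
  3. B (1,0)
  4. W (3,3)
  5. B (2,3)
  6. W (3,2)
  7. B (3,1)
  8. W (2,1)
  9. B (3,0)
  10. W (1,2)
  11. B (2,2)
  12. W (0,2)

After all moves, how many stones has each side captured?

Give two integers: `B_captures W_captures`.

Move 1: B@(2,0) -> caps B=0 W=0
Move 2: W@(1,3) -> caps B=0 W=0
Move 3: B@(1,0) -> caps B=0 W=0
Move 4: W@(3,3) -> caps B=0 W=0
Move 5: B@(2,3) -> caps B=0 W=0
Move 6: W@(3,2) -> caps B=0 W=0
Move 7: B@(3,1) -> caps B=0 W=0
Move 8: W@(2,1) -> caps B=0 W=0
Move 9: B@(3,0) -> caps B=0 W=0
Move 10: W@(1,2) -> caps B=0 W=0
Move 11: B@(2,2) -> caps B=2 W=0
Move 12: W@(0,2) -> caps B=2 W=0

Answer: 2 0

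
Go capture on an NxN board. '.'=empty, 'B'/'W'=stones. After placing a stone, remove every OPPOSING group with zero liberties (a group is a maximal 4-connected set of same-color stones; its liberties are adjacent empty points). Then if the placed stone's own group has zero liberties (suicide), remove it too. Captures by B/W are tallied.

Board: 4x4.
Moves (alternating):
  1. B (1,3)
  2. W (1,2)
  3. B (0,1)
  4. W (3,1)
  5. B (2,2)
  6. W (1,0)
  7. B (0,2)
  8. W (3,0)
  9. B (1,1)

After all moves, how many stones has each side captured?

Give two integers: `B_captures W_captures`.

Move 1: B@(1,3) -> caps B=0 W=0
Move 2: W@(1,2) -> caps B=0 W=0
Move 3: B@(0,1) -> caps B=0 W=0
Move 4: W@(3,1) -> caps B=0 W=0
Move 5: B@(2,2) -> caps B=0 W=0
Move 6: W@(1,0) -> caps B=0 W=0
Move 7: B@(0,2) -> caps B=0 W=0
Move 8: W@(3,0) -> caps B=0 W=0
Move 9: B@(1,1) -> caps B=1 W=0

Answer: 1 0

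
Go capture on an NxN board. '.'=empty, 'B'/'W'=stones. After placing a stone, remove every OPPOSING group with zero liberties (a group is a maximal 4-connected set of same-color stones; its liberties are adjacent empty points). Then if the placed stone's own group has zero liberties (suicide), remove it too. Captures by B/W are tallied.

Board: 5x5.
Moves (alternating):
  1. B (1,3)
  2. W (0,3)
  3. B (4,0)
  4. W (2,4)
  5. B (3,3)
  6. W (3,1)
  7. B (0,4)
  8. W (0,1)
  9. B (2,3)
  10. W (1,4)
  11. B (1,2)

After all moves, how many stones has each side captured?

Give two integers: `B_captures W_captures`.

Answer: 0 1

Derivation:
Move 1: B@(1,3) -> caps B=0 W=0
Move 2: W@(0,3) -> caps B=0 W=0
Move 3: B@(4,0) -> caps B=0 W=0
Move 4: W@(2,4) -> caps B=0 W=0
Move 5: B@(3,3) -> caps B=0 W=0
Move 6: W@(3,1) -> caps B=0 W=0
Move 7: B@(0,4) -> caps B=0 W=0
Move 8: W@(0,1) -> caps B=0 W=0
Move 9: B@(2,3) -> caps B=0 W=0
Move 10: W@(1,4) -> caps B=0 W=1
Move 11: B@(1,2) -> caps B=0 W=1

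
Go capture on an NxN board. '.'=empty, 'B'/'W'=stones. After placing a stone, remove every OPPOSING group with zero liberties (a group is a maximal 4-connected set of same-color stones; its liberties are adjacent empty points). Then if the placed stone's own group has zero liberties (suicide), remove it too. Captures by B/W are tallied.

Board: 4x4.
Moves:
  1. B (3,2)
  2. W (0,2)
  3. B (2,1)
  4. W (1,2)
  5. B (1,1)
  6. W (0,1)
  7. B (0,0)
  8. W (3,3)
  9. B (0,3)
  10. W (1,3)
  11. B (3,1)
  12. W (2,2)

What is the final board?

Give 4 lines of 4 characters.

Move 1: B@(3,2) -> caps B=0 W=0
Move 2: W@(0,2) -> caps B=0 W=0
Move 3: B@(2,1) -> caps B=0 W=0
Move 4: W@(1,2) -> caps B=0 W=0
Move 5: B@(1,1) -> caps B=0 W=0
Move 6: W@(0,1) -> caps B=0 W=0
Move 7: B@(0,0) -> caps B=0 W=0
Move 8: W@(3,3) -> caps B=0 W=0
Move 9: B@(0,3) -> caps B=0 W=0
Move 10: W@(1,3) -> caps B=0 W=1
Move 11: B@(3,1) -> caps B=0 W=1
Move 12: W@(2,2) -> caps B=0 W=1

Answer: BWW.
.BWW
.BW.
.BBW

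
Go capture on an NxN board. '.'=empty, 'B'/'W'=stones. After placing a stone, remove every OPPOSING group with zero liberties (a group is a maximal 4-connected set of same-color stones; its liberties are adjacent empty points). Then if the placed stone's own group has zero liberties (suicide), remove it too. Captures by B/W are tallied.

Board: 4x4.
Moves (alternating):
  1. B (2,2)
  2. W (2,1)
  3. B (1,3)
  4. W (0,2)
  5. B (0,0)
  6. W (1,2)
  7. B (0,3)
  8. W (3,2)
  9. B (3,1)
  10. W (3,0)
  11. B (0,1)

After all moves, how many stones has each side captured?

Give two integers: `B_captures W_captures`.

Move 1: B@(2,2) -> caps B=0 W=0
Move 2: W@(2,1) -> caps B=0 W=0
Move 3: B@(1,3) -> caps B=0 W=0
Move 4: W@(0,2) -> caps B=0 W=0
Move 5: B@(0,0) -> caps B=0 W=0
Move 6: W@(1,2) -> caps B=0 W=0
Move 7: B@(0,3) -> caps B=0 W=0
Move 8: W@(3,2) -> caps B=0 W=0
Move 9: B@(3,1) -> caps B=0 W=0
Move 10: W@(3,0) -> caps B=0 W=1
Move 11: B@(0,1) -> caps B=0 W=1

Answer: 0 1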